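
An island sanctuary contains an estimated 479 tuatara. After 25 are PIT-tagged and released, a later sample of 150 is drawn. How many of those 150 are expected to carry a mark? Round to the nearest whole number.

expected recaptures ≈ 8

The marked fraction of the population is 25/479, so in a sample of 150 expect C·(M/N) marked.
E[R] = 25 × 150 / 479 = 3750 / 479 ≈ 7.8 → 8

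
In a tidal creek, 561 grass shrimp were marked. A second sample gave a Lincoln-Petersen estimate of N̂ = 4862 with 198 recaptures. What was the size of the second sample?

From N = M·C/R: C = N·R / M = 4862·198 / 561 = 962676 / 561 = 1716.

C = 1716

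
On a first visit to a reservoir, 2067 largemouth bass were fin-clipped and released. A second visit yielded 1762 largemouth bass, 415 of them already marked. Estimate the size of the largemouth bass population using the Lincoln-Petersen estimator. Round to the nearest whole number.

N ≈ 8776

N = (2067 × 1762) / 415 = 3642054 / 415 ≈ 8776.0 → 8776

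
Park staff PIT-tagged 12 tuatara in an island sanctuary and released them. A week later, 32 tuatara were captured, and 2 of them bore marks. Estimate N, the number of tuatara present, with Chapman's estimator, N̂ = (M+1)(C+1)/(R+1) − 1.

N = 142

N̂ = (12+1)(32+1)/(2+1) − 1 = 13·33/3 − 1
= 429/3 − 1 = 143 − 1 = 142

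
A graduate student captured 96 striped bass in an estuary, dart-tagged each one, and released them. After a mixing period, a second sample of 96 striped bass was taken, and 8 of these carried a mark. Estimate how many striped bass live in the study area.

N = 1152

N = (96 × 96) / 8 = 9216 / 8 = 1152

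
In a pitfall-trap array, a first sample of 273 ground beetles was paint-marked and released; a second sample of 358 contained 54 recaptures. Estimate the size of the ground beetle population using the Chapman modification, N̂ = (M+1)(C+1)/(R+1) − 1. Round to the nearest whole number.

N ≈ 1787

N̂ = (273+1)(358+1)/(54+1) − 1 = 274·359/55 − 1
= 98366/55 − 1 ≈ 1788.47 − 1 ≈ 1787.47 → 1787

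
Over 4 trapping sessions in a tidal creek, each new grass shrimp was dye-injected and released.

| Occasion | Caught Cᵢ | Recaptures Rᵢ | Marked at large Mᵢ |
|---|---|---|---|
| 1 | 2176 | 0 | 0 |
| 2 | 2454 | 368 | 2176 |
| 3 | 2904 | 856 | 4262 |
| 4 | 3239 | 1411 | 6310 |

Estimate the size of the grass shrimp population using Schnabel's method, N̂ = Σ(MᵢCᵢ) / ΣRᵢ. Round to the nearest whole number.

Σ MᵢCᵢ = 0·2176 + 2176·2454 + 4262·2904 + 6310·3239 = 0 + 5339904 + 12376848 + 20438090 = 38154842
Σ Rᵢ = 0 + 368 + 856 + 1411 = 2635
N̂ = 38154842 / 2635 ≈ 14480.0 → 14480

N ≈ 14,480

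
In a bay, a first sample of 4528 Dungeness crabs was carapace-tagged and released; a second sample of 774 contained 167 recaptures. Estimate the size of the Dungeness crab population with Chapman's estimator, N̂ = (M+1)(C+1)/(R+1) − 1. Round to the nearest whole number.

N ≈ 20,892

N̂ = (4528+1)(774+1)/(167+1) − 1 = 4529·775/168 − 1
= 3509975/168 − 1 ≈ 20892.7 − 1 ≈ 20891.7 → 20892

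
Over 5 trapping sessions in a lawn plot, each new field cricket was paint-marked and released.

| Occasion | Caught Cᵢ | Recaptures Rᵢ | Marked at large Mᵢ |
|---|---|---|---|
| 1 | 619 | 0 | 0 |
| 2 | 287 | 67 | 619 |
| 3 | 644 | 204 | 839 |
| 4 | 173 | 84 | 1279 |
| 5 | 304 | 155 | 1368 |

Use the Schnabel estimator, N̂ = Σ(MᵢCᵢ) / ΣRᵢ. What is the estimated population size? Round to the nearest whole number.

N ≈ 2657

Σ MᵢCᵢ = 0·619 + 619·287 + 839·644 + 1279·173 + 1368·304 = 0 + 177653 + 540316 + 221267 + 415872 = 1355108
Σ Rᵢ = 0 + 67 + 204 + 84 + 155 = 510
N̂ = 1355108 / 510 ≈ 2657.1 → 2657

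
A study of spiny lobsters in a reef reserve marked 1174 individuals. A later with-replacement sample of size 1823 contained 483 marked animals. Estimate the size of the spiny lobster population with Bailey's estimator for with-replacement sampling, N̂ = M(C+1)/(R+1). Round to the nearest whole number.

N ≈ 4424

N̂ = 1174·(1823+1)/(483+1) = 1174·1824/484 = 2141376/484 ≈ 4424.3 → 4424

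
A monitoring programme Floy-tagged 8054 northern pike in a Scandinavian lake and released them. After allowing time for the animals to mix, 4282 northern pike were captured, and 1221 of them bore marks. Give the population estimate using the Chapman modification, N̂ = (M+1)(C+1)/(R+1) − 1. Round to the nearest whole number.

N ≈ 28,231

N̂ = (8054+1)(4282+1)/(1221+1) − 1 = 8055·4283/1222 − 1
= 34499565/1222 − 1 ≈ 28232.0 − 1 ≈ 28231.0 → 28231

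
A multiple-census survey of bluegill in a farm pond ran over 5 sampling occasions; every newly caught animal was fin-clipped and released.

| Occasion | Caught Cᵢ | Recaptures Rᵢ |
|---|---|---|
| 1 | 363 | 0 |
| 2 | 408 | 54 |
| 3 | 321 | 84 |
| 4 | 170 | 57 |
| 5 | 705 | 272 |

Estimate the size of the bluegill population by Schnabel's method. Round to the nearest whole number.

N ≈ 2768

Marked at large before each occasion: Mᵢ = Σⱼ<ᵢ (Cⱼ − Rⱼ) → M1=0, M2=363, M3=717, M4=954, M5=1067
Σ MᵢCᵢ = 0·363 + 363·408 + 717·321 + 954·170 + 1067·705 = 0 + 148104 + 230157 + 162180 + 752235 = 1292676
Σ Rᵢ = 0 + 54 + 84 + 57 + 272 = 467
N̂ = 1292676 / 467 ≈ 2768.0 → 2768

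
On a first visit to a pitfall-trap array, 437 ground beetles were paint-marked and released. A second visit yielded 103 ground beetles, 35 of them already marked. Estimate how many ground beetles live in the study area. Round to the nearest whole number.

N = (437 × 103) / 35 = 45011 / 35 ≈ 1286.0 → 1286

N ≈ 1286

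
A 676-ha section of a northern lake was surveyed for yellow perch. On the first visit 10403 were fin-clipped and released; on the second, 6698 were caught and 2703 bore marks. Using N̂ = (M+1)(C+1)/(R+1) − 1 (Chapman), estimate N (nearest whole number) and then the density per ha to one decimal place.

N̂ = 10404·6699/2704 − 1 = 69696396/2704 − 1 ≈ 25774.3 → 25774
Density = N̂ / area = 25774 / 676 ≈ 38.13 → 38.1 per ha

density ≈ 38.1 yellow perch per ha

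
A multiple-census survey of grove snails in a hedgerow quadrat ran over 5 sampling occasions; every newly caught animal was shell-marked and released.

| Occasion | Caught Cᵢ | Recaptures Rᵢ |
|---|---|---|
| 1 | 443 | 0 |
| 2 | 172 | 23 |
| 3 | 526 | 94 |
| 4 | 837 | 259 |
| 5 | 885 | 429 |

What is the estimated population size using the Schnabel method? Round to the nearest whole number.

N ≈ 3307

Marked at large before each occasion: Mᵢ = Σⱼ<ᵢ (Cⱼ − Rⱼ) → M1=0, M2=443, M3=592, M4=1024, M5=1602
Σ MᵢCᵢ = 0·443 + 443·172 + 592·526 + 1024·837 + 1602·885 = 0 + 76196 + 311392 + 857088 + 1417770 = 2662446
Σ Rᵢ = 0 + 23 + 94 + 259 + 429 = 805
N̂ = 2662446 / 805 ≈ 3307.4 → 3307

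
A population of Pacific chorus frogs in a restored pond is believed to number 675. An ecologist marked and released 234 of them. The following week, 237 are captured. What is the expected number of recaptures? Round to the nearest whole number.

expected recaptures ≈ 82

The marked fraction of the population is 234/675, so in a sample of 237 expect C·(M/N) marked.
E[R] = 234 × 237 / 675 = 55458 / 675 ≈ 82.2 → 82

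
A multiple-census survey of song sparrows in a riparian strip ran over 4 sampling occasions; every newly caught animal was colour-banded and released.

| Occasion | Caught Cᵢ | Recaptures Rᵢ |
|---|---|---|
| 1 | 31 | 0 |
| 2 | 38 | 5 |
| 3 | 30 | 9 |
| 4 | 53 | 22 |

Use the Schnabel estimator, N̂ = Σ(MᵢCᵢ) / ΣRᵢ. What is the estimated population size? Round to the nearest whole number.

Marked at large before each occasion: Mᵢ = Σⱼ<ᵢ (Cⱼ − Rⱼ) → M1=0, M2=31, M3=64, M4=85
Σ MᵢCᵢ = 0·31 + 31·38 + 64·30 + 85·53 = 0 + 1178 + 1920 + 4505 = 7603
Σ Rᵢ = 0 + 5 + 9 + 22 = 36
N̂ = 7603 / 36 ≈ 211.2 → 211

N ≈ 211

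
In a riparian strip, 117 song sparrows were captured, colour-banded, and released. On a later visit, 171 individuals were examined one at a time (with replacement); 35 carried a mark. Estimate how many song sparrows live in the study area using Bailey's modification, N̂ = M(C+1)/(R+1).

N̂ = 117·(171+1)/(35+1) = 117·172/36 = 20124/36 = 559

N = 559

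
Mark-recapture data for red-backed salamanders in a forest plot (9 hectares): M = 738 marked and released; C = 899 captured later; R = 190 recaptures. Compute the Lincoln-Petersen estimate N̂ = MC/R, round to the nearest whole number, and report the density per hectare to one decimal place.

density ≈ 388.0 red-backed salamanders per hectare

N̂ = 738·899/190 = 663462/190 ≈ 3491.9 → 3492
Density = N̂ / area = 3492 / 9 = 388.0 per hectare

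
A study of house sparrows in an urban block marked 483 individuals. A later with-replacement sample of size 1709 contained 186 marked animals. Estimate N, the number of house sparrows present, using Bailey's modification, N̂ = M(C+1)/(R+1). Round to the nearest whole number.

N̂ = 483·(1709+1)/(186+1) = 483·1710/187 = 825930/187 ≈ 4416.7 → 4417

N ≈ 4417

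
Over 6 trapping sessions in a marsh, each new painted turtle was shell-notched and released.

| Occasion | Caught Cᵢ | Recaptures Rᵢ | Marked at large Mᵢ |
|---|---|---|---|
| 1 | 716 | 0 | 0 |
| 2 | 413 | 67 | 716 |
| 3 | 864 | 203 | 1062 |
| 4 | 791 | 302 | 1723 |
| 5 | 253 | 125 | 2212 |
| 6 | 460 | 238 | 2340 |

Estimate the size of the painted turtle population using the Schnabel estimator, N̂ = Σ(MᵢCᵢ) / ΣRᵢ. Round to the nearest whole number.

Σ MᵢCᵢ = 0·716 + 716·413 + 1062·864 + 1723·791 + 2212·253 + 2340·460 = 0 + 295708 + 917568 + 1362893 + 559636 + 1076400 = 4212205
Σ Rᵢ = 0 + 67 + 203 + 302 + 125 + 238 = 935
N̂ = 4212205 / 935 ≈ 4505.0 → 4505

N ≈ 4505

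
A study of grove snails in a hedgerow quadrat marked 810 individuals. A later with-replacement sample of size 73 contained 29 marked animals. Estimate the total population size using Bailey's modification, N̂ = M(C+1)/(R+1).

N̂ = 810·(73+1)/(29+1) = 810·74/30 = 59940/30 = 1998

N = 1998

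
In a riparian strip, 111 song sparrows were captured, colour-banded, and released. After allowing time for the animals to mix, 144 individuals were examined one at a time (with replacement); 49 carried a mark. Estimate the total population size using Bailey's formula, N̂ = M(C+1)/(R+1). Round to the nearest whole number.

N̂ = 111·(144+1)/(49+1) = 111·145/50 = 16095/50 ≈ 321.9 → 322

N ≈ 322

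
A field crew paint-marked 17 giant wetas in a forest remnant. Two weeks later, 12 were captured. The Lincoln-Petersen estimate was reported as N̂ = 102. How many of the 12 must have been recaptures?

From N = M·C/R: R = M·C / N = 17·12 / 102 = 204 / 102 = 2.

R = 2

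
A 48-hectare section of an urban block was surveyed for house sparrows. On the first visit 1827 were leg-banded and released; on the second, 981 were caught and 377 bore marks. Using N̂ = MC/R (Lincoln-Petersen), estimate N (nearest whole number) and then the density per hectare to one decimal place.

N̂ = 1827·981/377 = 1792287/377 ≈ 4754.1 → 4754
Density = N̂ / area = 4754 / 48 ≈ 99.04 → 99.0 per hectare

density ≈ 99.0 house sparrows per hectare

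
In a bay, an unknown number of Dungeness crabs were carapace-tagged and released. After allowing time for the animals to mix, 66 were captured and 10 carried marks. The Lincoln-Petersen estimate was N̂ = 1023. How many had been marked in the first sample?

M = 155

From N = M·C/R: M = N·R / C = 1023·10 / 66 = 10230 / 66 = 155.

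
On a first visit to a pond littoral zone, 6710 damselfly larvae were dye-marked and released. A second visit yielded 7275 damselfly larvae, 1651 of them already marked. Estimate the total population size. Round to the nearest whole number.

N = (6710 × 7275) / 1651 = 48815250 / 1651 ≈ 29567.1 → 29567

N ≈ 29,567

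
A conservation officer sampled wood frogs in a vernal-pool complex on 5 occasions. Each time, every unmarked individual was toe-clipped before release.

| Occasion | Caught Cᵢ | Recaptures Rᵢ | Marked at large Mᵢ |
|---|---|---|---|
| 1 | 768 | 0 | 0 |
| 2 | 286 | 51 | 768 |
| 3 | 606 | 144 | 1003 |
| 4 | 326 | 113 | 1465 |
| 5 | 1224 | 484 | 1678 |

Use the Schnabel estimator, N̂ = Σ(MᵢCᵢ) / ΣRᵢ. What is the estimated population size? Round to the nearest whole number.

N ≈ 4241

Σ MᵢCᵢ = 0·768 + 768·286 + 1003·606 + 1465·326 + 1678·1224 = 0 + 219648 + 607818 + 477590 + 2053872 = 3358928
Σ Rᵢ = 0 + 51 + 144 + 113 + 484 = 792
N̂ = 3358928 / 792 ≈ 4241.1 → 4241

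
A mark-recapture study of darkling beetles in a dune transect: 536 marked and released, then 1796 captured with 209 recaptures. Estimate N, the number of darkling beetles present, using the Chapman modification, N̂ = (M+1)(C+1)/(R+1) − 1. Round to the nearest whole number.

N ≈ 4594

N̂ = (536+1)(1796+1)/(209+1) − 1 = 537·1797/210 − 1
= 964989/210 − 1 ≈ 4595.2 − 1 ≈ 4594.2 → 4594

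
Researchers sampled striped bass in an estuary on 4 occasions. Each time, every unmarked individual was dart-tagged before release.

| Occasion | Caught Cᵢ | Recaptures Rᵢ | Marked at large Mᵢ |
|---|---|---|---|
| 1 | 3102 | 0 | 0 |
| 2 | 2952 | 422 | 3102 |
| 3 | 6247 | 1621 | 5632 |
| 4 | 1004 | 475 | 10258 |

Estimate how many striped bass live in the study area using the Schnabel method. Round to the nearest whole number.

N ≈ 21,699

Σ MᵢCᵢ = 0·3102 + 3102·2952 + 5632·6247 + 10258·1004 = 0 + 9157104 + 35183104 + 10299032 = 54639240
Σ Rᵢ = 0 + 422 + 1621 + 475 = 2518
N̂ = 54639240 / 2518 ≈ 21699.46 → 21699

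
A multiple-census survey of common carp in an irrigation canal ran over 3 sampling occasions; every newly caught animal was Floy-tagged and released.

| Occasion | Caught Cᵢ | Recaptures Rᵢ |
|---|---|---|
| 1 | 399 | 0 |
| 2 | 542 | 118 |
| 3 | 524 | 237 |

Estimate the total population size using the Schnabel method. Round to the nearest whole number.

N ≈ 1824

Marked at large before each occasion: Mᵢ = Σⱼ<ᵢ (Cⱼ − Rⱼ) → M1=0, M2=399, M3=823
Σ MᵢCᵢ = 0·399 + 399·542 + 823·524 = 0 + 216258 + 431252 = 647510
Σ Rᵢ = 0 + 118 + 237 = 355
N̂ = 647510 / 355 ≈ 1824.0 → 1824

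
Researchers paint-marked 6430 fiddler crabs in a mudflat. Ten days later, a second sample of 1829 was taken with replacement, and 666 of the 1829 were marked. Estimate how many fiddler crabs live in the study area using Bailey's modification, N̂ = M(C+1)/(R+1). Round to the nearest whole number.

N ≈ 17,642

N̂ = 6430·(1829+1)/(666+1) = 6430·1830/667 = 11766900/667 ≈ 17641.5 → 17642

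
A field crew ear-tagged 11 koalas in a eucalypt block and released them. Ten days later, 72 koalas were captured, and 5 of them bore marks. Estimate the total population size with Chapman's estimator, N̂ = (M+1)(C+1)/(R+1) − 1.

N = 145

N̂ = (11+1)(72+1)/(5+1) − 1 = 12·73/6 − 1
= 876/6 − 1 = 146 − 1 = 145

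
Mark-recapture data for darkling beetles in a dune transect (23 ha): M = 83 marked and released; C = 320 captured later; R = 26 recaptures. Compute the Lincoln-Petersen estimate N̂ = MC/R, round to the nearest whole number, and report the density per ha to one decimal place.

N̂ = 83·320/26 = 26560/26 ≈ 1021.5 → 1022
Density = N̂ / area = 1022 / 23 ≈ 44.43 → 44.4 per ha

density ≈ 44.4 darkling beetles per ha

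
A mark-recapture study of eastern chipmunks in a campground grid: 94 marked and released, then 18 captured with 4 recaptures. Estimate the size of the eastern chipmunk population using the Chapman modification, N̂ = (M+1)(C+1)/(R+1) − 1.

N̂ = (94+1)(18+1)/(4+1) − 1 = 95·19/5 − 1
= 1805/5 − 1 = 361 − 1 = 360

N = 360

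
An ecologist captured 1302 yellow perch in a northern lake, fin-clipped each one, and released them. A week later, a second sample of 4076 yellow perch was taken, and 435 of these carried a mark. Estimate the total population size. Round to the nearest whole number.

If marked individuals mix randomly, R/C ≈ M/N, giving N ≈ M·C/R.
N = (1302 × 4076) / 435 = 5306952 / 435 ≈ 12199.9 → 12200

N ≈ 12,200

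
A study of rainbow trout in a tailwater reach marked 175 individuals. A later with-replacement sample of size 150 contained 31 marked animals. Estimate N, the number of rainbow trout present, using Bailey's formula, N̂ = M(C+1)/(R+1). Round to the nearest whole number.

N ≈ 826

N̂ = 175·(150+1)/(31+1) = 175·151/32 = 26425/32 ≈ 825.8 → 826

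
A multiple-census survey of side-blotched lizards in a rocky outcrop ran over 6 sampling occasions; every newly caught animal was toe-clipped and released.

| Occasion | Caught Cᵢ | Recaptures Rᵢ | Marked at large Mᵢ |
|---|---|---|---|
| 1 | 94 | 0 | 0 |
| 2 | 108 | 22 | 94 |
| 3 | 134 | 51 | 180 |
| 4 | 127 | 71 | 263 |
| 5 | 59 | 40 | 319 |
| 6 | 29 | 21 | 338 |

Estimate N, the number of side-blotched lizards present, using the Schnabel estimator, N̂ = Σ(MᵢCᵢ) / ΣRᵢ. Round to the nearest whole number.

Σ MᵢCᵢ = 0·94 + 94·108 + 180·134 + 263·127 + 319·59 + 338·29 = 0 + 10152 + 24120 + 33401 + 18821 + 9802 = 96296
Σ Rᵢ = 0 + 22 + 51 + 71 + 40 + 21 = 205
N̂ = 96296 / 205 ≈ 469.7 → 470

N ≈ 470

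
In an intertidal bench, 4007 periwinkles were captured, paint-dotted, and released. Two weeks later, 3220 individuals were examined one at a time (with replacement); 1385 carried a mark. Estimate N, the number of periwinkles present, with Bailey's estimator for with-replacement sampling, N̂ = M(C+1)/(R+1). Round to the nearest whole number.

N ≈ 9312

N̂ = 4007·(3220+1)/(1385+1) = 4007·3221/1386 = 12906547/1386 ≈ 9312.1 → 9312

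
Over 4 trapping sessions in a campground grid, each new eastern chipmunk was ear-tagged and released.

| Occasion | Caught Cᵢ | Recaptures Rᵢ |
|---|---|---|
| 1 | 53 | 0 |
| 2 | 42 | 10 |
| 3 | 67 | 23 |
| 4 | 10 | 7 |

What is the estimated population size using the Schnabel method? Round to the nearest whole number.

N ≈ 230

Marked at large before each occasion: Mᵢ = Σⱼ<ᵢ (Cⱼ − Rⱼ) → M1=0, M2=53, M3=85, M4=129
Σ MᵢCᵢ = 0·53 + 53·42 + 85·67 + 129·10 = 0 + 2226 + 5695 + 1290 = 9211
Σ Rᵢ = 0 + 10 + 23 + 7 = 40
N̂ = 9211 / 40 ≈ 230.3 → 230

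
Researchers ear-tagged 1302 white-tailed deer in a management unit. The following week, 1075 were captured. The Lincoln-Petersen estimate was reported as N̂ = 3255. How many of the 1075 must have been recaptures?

From N = M·C/R: R = M·C / N = 1302·1075 / 3255 = 1399650 / 3255 = 430.

R = 430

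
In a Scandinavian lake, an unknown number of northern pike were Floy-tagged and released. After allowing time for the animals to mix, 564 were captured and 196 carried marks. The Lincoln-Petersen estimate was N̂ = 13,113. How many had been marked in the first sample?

From N = M·C/R: M = N·R / C = 13113·196 / 564 = 2570148 / 564 = 4557.

M = 4557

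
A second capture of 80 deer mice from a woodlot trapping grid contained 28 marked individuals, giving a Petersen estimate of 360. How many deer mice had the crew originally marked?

From N = M·C/R: M = N·R / C = 360·28 / 80 = 10080 / 80 = 126.

M = 126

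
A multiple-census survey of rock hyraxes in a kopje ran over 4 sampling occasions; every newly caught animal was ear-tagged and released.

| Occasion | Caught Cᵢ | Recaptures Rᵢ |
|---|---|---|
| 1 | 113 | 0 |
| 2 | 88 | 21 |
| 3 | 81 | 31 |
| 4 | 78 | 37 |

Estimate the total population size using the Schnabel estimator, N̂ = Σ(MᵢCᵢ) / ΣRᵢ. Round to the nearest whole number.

Marked at large before each occasion: Mᵢ = Σⱼ<ᵢ (Cⱼ − Rⱼ) → M1=0, M2=113, M3=180, M4=230
Σ MᵢCᵢ = 0·113 + 113·88 + 180·81 + 230·78 = 0 + 9944 + 14580 + 17940 = 42464
Σ Rᵢ = 0 + 21 + 31 + 37 = 89
N̂ = 42464 / 89 ≈ 477.1 → 477

N ≈ 477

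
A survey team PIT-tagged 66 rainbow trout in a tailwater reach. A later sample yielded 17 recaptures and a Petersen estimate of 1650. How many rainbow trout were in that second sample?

C = 425

From N = M·C/R: C = N·R / M = 1650·17 / 66 = 28050 / 66 = 425.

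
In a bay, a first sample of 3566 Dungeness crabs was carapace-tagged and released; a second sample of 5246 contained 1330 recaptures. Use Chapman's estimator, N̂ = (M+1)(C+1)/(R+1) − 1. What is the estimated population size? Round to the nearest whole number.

N ≈ 14,061

N̂ = (3566+1)(5246+1)/(1330+1) − 1 = 3567·5247/1331 − 1
= 18716049/1331 − 1 ≈ 14061.6 − 1 ≈ 14060.6 → 14061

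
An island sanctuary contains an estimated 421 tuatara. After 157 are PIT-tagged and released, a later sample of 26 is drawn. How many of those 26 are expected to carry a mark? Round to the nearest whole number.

Expected recaptures E[R] = M·C / N.
E[R] = 157 × 26 / 421 = 4082 / 421 ≈ 9.7 → 10

expected recaptures ≈ 10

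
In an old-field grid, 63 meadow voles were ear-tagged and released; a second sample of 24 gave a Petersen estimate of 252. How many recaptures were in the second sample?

From N = M·C/R: R = M·C / N = 63·24 / 252 = 1512 / 252 = 6.

R = 6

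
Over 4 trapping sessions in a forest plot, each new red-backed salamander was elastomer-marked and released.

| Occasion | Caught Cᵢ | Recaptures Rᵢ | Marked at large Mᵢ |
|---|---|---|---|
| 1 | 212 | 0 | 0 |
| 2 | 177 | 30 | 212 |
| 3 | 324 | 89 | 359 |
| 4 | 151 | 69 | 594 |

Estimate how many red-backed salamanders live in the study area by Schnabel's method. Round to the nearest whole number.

N ≈ 1295

Σ MᵢCᵢ = 0·212 + 212·177 + 359·324 + 594·151 = 0 + 37524 + 116316 + 89694 = 243534
Σ Rᵢ = 0 + 30 + 89 + 69 = 188
N̂ = 243534 / 188 ≈ 1295.4 → 1295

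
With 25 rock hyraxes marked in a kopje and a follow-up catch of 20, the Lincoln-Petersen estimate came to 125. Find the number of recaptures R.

R = 4

From N = M·C/R: R = M·C / N = 25·20 / 125 = 500 / 125 = 4.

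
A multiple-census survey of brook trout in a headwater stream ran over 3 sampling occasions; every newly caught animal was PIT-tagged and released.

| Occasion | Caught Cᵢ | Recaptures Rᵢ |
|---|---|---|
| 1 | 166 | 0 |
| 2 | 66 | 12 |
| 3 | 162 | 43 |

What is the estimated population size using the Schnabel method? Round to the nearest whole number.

Marked at large before each occasion: Mᵢ = Σⱼ<ᵢ (Cⱼ − Rⱼ) → M1=0, M2=166, M3=220
Σ MᵢCᵢ = 0·166 + 166·66 + 220·162 = 0 + 10956 + 35640 = 46596
Σ Rᵢ = 0 + 12 + 43 = 55
N̂ = 46596 / 55 ≈ 847.2 → 847

N ≈ 847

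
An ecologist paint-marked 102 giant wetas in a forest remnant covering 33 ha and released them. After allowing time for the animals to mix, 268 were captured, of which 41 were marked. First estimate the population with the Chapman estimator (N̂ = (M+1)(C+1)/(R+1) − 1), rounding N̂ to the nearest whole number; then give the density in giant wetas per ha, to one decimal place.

N̂ = 103·269/42 − 1 = 27707/42 − 1 ≈ 658.7 → 659
Density = N̂ / area = 659 / 33 ≈ 19.97 → 20.0 per ha

density ≈ 20.0 giant wetas per ha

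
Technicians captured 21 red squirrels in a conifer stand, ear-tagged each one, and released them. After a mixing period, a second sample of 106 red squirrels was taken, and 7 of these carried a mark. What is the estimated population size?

N = 318

N = (21 × 106) / 7 = 2226 / 7 = 318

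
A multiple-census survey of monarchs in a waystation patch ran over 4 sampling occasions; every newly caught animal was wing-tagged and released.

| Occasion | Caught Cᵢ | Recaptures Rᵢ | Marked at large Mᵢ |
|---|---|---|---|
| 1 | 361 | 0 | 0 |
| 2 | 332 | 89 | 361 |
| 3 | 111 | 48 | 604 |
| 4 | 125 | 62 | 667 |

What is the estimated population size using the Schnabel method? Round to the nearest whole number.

N ≈ 1358

Σ MᵢCᵢ = 0·361 + 361·332 + 604·111 + 667·125 = 0 + 119852 + 67044 + 83375 = 270271
Σ Rᵢ = 0 + 89 + 48 + 62 = 199
N̂ = 270271 / 199 ≈ 1358.1 → 1358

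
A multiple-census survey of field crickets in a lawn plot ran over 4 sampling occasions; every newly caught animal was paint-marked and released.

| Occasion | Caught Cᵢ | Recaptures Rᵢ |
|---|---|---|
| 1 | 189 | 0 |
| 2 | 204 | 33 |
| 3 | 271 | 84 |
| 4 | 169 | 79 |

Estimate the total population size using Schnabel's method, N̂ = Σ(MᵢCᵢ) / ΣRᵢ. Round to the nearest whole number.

Marked at large before each occasion: Mᵢ = Σⱼ<ᵢ (Cⱼ − Rⱼ) → M1=0, M2=189, M3=360, M4=547
Σ MᵢCᵢ = 0·189 + 189·204 + 360·271 + 547·169 = 0 + 38556 + 97560 + 92443 = 228559
Σ Rᵢ = 0 + 33 + 84 + 79 = 196
N̂ = 228559 / 196 ≈ 1166.1 → 1166

N ≈ 1166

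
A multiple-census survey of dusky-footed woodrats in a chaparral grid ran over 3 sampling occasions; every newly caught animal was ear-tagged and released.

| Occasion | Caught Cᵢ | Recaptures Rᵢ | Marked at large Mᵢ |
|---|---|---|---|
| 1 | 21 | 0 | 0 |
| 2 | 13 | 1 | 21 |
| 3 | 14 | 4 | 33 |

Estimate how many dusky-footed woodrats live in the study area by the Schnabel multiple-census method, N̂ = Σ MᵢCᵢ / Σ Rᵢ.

N = 147

Σ MᵢCᵢ = 0·21 + 21·13 + 33·14 = 0 + 273 + 462 = 735
Σ Rᵢ = 0 + 1 + 4 = 5
N̂ = 735 / 5 = 147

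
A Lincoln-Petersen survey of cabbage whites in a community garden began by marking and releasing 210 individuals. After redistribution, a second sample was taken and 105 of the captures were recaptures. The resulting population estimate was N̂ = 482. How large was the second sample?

C = 241

From N = M·C/R: C = N·R / M = 482·105 / 210 = 50610 / 210 = 241.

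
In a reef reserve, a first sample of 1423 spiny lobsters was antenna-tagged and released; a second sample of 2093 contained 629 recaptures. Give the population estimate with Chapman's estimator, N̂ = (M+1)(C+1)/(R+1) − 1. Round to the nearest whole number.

N̂ = (1423+1)(2093+1)/(629+1) − 1 = 1424·2094/630 − 1
= 2981856/630 − 1 ≈ 4733.1 − 1 ≈ 4732.1 → 4732

N ≈ 4732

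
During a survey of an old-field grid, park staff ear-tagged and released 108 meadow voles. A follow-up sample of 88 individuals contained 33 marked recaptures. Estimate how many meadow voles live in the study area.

Lincoln-Petersen assumes M/N = R/C, so N = M·C / R.
N = (108 × 88) / 33 = 9504 / 33 = 288

N = 288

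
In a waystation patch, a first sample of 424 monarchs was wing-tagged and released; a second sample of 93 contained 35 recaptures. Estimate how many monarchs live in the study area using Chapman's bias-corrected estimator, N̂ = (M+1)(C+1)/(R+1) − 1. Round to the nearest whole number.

N ≈ 1109

N̂ = (424+1)(93+1)/(35+1) − 1 = 425·94/36 − 1
= 39950/36 − 1 ≈ 1109.7 − 1 ≈ 1108.7 → 1109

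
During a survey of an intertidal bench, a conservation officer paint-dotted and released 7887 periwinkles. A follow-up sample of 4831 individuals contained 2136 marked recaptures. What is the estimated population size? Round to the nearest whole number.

N = (7887 × 4831) / 2136 = 38102097 / 2136 ≈ 17838.1 → 17838

N ≈ 17,838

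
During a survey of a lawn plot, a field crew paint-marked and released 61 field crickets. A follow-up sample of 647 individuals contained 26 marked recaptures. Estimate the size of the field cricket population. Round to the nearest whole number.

N = (61 × 647) / 26 = 39467 / 26 ≈ 1518.0 → 1518

N ≈ 1518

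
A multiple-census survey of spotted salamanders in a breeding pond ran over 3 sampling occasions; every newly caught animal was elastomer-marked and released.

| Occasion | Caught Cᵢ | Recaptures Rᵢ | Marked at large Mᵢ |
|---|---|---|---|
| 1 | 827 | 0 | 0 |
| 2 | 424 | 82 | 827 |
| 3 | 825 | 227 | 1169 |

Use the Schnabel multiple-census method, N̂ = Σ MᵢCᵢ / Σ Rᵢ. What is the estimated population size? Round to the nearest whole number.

Σ MᵢCᵢ = 0·827 + 827·424 + 1169·825 = 0 + 350648 + 964425 = 1315073
Σ Rᵢ = 0 + 82 + 227 = 309
N̂ = 1315073 / 309 ≈ 4255.9 → 4256

N ≈ 4256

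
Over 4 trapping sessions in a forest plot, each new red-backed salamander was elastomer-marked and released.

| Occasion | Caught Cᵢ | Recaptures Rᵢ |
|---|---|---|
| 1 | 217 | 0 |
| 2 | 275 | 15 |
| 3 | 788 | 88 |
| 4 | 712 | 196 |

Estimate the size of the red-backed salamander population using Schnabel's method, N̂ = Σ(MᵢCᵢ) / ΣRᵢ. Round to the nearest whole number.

Marked at large before each occasion: Mᵢ = Σⱼ<ᵢ (Cⱼ − Rⱼ) → M1=0, M2=217, M3=477, M4=1177
Σ MᵢCᵢ = 0·217 + 217·275 + 477·788 + 1177·712 = 0 + 59675 + 375876 + 838024 = 1273575
Σ Rᵢ = 0 + 15 + 88 + 196 = 299
N̂ = 1273575 / 299 ≈ 4259.4 → 4259

N ≈ 4259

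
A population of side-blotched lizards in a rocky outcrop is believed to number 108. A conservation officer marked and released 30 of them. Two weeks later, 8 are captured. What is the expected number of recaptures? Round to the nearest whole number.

expected recaptures ≈ 2

The marked fraction of the population is 30/108, so in a sample of 8 expect C·(M/N) marked.
E[R] = 30 × 8 / 108 = 240 / 108 ≈ 2.2 → 2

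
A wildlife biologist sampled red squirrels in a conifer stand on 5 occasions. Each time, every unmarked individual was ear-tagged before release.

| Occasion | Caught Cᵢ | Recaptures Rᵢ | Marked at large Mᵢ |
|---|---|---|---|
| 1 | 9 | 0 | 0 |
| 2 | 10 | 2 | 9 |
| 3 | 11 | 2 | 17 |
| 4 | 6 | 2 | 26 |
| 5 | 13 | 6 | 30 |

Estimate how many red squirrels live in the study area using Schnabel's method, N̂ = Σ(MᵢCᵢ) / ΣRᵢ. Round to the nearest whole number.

N ≈ 69

Σ MᵢCᵢ = 0·9 + 9·10 + 17·11 + 26·6 + 30·13 = 0 + 90 + 187 + 156 + 390 = 823
Σ Rᵢ = 0 + 2 + 2 + 2 + 6 = 12
N̂ = 823 / 12 ≈ 68.6 → 69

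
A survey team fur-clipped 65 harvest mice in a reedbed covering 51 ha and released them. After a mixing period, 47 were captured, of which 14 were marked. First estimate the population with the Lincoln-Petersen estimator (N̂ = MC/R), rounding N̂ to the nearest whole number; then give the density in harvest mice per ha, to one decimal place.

N̂ = 65·47/14 = 3055/14 ≈ 218.2 → 218
Density = N̂ / area = 218 / 51 ≈ 4.27 → 4.3 per ha

density ≈ 4.3 harvest mice per ha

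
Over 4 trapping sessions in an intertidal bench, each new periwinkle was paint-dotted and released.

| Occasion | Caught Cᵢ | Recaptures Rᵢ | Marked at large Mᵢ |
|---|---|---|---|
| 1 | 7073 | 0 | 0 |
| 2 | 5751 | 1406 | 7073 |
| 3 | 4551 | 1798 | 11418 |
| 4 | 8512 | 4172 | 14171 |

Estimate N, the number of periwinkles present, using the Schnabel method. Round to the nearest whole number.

Σ MᵢCᵢ = 0·7073 + 7073·5751 + 11418·4551 + 14171·8512 = 0 + 40676823 + 51963318 + 120623552 = 213263693
Σ Rᵢ = 0 + 1406 + 1798 + 4172 = 7376
N̂ = 213263693 / 7376 ≈ 28913.2 → 28913

N ≈ 28,913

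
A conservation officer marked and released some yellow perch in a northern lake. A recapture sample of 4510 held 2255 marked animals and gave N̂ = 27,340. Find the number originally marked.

M = 13670

From N = M·C/R: M = N·R / C = 27340·2255 / 4510 = 61651700 / 4510 = 13670.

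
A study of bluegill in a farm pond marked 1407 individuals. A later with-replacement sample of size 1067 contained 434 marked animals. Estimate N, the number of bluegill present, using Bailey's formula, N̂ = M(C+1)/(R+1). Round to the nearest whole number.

N̂ = 1407·(1067+1)/(434+1) = 1407·1068/435 = 1502676/435 ≈ 3454.4 → 3454

N ≈ 3454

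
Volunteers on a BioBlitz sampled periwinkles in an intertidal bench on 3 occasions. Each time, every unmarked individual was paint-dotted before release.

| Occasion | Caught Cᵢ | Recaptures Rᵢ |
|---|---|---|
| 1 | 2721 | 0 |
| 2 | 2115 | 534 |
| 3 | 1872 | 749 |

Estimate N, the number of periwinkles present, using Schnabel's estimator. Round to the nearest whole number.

Marked at large before each occasion: Mᵢ = Σⱼ<ᵢ (Cⱼ − Rⱼ) → M1=0, M2=2721, M3=4302
Σ MᵢCᵢ = 0·2721 + 2721·2115 + 4302·1872 = 0 + 5754915 + 8053344 = 13808259
Σ Rᵢ = 0 + 534 + 749 = 1283
N̂ = 13808259 / 1283 ≈ 10762.48 → 10762

N ≈ 10,762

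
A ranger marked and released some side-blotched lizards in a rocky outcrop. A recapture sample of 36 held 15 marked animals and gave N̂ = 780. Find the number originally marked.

M = 325

From N = M·C/R: M = N·R / C = 780·15 / 36 = 11700 / 36 = 325.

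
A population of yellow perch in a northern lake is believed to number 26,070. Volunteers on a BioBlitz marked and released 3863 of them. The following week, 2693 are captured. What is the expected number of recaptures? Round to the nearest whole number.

expected recaptures ≈ 399

The marked fraction of the population is 3863/26070, so in a sample of 2693 expect C·(M/N) marked.
E[R] = 3863 × 2693 / 26070 = 10403059 / 26070 ≈ 399.0 → 399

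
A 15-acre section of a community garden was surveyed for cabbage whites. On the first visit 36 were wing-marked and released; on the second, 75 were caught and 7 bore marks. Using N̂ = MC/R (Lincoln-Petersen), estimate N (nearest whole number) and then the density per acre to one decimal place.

N̂ = 36·75/7 = 2700/7 ≈ 385.7 → 386
Density = N̂ / area = 386 / 15 ≈ 25.73 → 25.7 per acre

density ≈ 25.7 cabbage whites per acre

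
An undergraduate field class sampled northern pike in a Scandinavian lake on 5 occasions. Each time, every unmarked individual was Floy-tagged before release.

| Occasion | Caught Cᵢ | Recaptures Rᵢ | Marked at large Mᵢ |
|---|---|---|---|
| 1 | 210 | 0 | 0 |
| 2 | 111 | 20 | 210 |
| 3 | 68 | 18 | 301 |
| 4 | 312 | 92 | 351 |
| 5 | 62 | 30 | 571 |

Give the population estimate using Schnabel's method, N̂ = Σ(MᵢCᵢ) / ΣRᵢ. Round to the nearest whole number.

N ≈ 1179

Σ MᵢCᵢ = 0·210 + 210·111 + 301·68 + 351·312 + 571·62 = 0 + 23310 + 20468 + 109512 + 35402 = 188692
Σ Rᵢ = 0 + 20 + 18 + 92 + 30 = 160
N̂ = 188692 / 160 ≈ 1179.3 → 1179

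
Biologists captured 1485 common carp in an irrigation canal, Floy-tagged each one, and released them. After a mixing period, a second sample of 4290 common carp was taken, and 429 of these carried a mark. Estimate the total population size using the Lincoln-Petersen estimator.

If marked individuals mix randomly, R/C ≈ M/N, giving N ≈ M·C/R.
N = (1485 × 4290) / 429 = 6370650 / 429 = 14850

N = 14,850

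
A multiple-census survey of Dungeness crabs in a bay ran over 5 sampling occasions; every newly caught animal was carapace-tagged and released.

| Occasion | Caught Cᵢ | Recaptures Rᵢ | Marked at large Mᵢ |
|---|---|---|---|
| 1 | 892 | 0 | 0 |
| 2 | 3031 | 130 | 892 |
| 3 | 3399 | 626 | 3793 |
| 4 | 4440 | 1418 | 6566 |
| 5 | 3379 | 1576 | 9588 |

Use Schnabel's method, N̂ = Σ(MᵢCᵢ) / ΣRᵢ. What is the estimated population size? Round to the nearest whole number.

Σ MᵢCᵢ = 0·892 + 892·3031 + 3793·3399 + 6566·4440 + 9588·3379 = 0 + 2703652 + 12892407 + 29153040 + 32397852 = 77146951
Σ Rᵢ = 0 + 130 + 626 + 1418 + 1576 = 3750
N̂ = 77146951 / 3750 ≈ 20572.5 → 20573

N ≈ 20,573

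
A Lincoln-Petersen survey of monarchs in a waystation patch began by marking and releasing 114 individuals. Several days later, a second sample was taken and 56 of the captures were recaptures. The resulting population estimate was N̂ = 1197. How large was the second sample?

From N = M·C/R: C = N·R / M = 1197·56 / 114 = 67032 / 114 = 588.

C = 588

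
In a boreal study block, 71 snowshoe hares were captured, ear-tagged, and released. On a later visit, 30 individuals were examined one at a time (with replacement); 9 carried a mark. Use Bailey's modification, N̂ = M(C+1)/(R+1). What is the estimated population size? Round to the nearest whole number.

N̂ = 71·(30+1)/(9+1) = 71·31/10 = 2201/10 ≈ 220.1 → 220

N ≈ 220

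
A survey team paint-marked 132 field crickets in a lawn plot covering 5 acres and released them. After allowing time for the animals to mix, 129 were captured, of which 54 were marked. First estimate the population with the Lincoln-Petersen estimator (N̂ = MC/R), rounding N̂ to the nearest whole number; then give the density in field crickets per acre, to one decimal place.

density ≈ 63.0 field crickets per acre

N̂ = 132·129/54 = 17028/54 ≈ 315.3 → 315
Density = N̂ / area = 315 / 5 = 63.0 per acre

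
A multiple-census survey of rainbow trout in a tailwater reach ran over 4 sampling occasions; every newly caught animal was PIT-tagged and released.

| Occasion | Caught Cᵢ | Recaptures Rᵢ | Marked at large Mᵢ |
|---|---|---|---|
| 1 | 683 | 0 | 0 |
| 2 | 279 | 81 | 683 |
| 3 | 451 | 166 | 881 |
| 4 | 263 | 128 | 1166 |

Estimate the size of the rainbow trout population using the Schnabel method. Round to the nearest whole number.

N ≈ 2385

Σ MᵢCᵢ = 0·683 + 683·279 + 881·451 + 1166·263 = 0 + 190557 + 397331 + 306658 = 894546
Σ Rᵢ = 0 + 81 + 166 + 128 = 375
N̂ = 894546 / 375 ≈ 2385.46 → 2385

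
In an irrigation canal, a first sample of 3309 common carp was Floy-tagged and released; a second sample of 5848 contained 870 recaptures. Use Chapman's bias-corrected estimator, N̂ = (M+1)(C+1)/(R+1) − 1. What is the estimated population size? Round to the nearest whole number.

N̂ = (3309+1)(5848+1)/(870+1) − 1 = 3310·5849/871 − 1
= 19360190/871 − 1 ≈ 22227.5 − 1 ≈ 22226.5 → 22227

N ≈ 22,227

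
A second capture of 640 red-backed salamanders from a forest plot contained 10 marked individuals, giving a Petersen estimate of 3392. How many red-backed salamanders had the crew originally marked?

From N = M·C/R: M = N·R / C = 3392·10 / 640 = 33920 / 640 = 53.

M = 53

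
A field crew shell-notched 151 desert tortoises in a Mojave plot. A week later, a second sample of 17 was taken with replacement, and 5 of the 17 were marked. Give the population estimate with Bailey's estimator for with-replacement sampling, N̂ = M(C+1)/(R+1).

N = 453

N̂ = 151·(17+1)/(5+1) = 151·18/6 = 2718/6 = 453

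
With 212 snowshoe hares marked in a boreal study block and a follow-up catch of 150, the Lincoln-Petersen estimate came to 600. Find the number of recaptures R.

From N = M·C/R: R = M·C / N = 212·150 / 600 = 31800 / 600 = 53.

R = 53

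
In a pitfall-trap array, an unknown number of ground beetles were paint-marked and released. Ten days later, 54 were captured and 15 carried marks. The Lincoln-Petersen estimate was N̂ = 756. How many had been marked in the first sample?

M = 210

From N = M·C/R: M = N·R / C = 756·15 / 54 = 11340 / 54 = 210.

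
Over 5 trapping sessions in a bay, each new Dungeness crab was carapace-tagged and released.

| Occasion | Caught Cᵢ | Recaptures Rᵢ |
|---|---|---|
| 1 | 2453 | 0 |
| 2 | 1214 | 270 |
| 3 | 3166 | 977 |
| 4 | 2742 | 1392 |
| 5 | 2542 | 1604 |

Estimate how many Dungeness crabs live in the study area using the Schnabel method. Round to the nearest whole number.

N ≈ 11,002

Marked at large before each occasion: Mᵢ = Σⱼ<ᵢ (Cⱼ − Rⱼ) → M1=0, M2=2453, M3=3397, M4=5586, M5=6936
Σ MᵢCᵢ = 0·2453 + 2453·1214 + 3397·3166 + 5586·2742 + 6936·2542 = 0 + 2977942 + 10754902 + 15316812 + 17631312 = 46680968
Σ Rᵢ = 0 + 270 + 977 + 1392 + 1604 = 4243
N̂ = 46680968 / 4243 ≈ 11001.9 → 11002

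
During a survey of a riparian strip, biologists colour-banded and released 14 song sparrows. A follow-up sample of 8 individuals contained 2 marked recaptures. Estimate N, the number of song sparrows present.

N = (14 × 8) / 2 = 112 / 2 = 56

N = 56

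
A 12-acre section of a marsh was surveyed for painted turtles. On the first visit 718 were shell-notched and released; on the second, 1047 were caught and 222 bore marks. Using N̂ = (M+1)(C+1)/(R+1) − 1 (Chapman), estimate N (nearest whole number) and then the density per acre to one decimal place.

N̂ = 719·1048/223 − 1 = 753512/223 − 1 ≈ 3378.0 → 3378
Density = N̂ / area = 3378 / 12 ≈ 281.50 → 281.5 per acre

density ≈ 281.5 painted turtles per acre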